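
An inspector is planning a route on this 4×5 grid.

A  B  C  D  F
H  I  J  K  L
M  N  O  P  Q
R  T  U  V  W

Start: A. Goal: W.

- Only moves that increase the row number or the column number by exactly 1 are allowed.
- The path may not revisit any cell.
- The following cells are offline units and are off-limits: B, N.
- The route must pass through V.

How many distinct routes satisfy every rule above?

A right/down-only route from A to W makes exactly 3 down-moves and 4 right-moves in some order.
With no other constraints that would be C(7,3) = 35 routes.
Split at V and multiply the segment counts (each segment already excludes blocked cells): A→V: 4; V→W: 1; product = 4.
That gives 4 routes.

4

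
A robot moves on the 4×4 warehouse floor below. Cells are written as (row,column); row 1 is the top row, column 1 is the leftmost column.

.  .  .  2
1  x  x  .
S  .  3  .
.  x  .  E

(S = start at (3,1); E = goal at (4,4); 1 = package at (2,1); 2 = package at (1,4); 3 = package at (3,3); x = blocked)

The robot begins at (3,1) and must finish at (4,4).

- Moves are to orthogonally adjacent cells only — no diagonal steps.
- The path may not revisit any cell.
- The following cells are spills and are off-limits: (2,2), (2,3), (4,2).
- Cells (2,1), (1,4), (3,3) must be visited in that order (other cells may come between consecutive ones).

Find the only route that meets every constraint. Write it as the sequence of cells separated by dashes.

(3,1) - (2,1) - (1,1) - (1,2) - (1,3) - (1,4) - (2,4) - (3,4) - (3,3) - (4,3) - (4,4)

The waypoints must appear in the order (2,1), (1,4), (3,3), with no cell reused.
Route from (3,1): up 2 to (1,1), right 3 to (1,4), down 2 to (3,4), left 1 to (3,3), down 1 to (4,3), right 1 to (4,4) — 10 moves in all.
Check: order respected (1 at step 1, 2 at step 5, 3 at step 8).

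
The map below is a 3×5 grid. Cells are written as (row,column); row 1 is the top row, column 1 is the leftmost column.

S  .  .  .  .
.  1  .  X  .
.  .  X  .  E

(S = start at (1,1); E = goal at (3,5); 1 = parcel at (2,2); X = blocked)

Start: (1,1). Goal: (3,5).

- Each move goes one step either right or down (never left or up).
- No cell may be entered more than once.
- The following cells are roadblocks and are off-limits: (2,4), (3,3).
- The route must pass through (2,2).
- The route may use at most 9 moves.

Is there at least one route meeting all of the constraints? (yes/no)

Every right/down route from (2,2) to (3,5) runs into a blocked cell, so that leg cannot be completed.

no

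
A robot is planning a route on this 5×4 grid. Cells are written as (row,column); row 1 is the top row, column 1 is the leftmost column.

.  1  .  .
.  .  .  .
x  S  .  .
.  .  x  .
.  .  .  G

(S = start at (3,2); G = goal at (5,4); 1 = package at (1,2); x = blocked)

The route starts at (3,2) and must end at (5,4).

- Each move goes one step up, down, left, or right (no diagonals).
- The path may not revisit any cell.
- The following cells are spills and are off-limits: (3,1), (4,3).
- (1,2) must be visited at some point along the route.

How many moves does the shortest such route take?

8

Any route passes through (1,2) somewhere between (3,2) and (5,4). Summing Manhattan distances along the two legs ((3,2) → (1,2) → (5,4)) gives a lower bound of 2 + 6 = 8 moves.
A route of 8 moves achieves this: (3,2) → (2,2) → (1,2) → (1,3) → (2,3) → (3,3) → (3,4) → (4,4) → (5,4).
Since 8 matches the lower bound, it is optimal.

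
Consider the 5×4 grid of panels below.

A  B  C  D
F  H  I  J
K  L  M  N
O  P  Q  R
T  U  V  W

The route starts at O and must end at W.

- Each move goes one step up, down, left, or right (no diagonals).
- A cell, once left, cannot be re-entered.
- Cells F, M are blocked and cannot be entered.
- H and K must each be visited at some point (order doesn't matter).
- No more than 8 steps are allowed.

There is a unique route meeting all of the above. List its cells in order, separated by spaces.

The budget equals the shortest possible length, so every move has to be on a shortest route through the required cells.
Route from O: up to K, right to L, up to H, 2× right (reaching J), 3× down (reaching W) — 8 moves in all.
Check: all required cells visited; 8 ≤ 8 moves.

O K L H I J N R W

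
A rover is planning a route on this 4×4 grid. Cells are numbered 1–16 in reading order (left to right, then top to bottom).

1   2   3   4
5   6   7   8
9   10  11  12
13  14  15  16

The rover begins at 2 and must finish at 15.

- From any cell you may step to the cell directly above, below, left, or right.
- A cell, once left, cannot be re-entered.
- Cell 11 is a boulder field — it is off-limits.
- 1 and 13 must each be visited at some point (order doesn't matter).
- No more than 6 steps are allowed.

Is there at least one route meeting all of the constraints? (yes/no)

yes

One route that works: 2 → 1 → 5 → 9 → 13 → 14 → 15.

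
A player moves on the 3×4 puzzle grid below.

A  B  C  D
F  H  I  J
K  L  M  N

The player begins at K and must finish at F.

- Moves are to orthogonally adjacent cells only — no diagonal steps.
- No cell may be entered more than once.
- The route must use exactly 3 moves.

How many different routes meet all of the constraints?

1

Need simple routes of exactly 3 moves from K to F (Manhattan distance 1, so 1 moves are spent on a detour and 1 undoing it).
Enumerating: K L H F.
That gives 1 route.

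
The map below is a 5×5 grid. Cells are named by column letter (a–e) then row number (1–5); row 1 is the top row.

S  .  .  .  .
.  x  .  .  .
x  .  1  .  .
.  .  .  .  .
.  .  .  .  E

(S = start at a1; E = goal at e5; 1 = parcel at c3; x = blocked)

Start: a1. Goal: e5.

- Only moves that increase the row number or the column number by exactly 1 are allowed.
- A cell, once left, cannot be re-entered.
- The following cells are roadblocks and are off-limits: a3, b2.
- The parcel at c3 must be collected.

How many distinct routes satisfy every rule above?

A right/down-only route from a1 to e5 makes exactly 4 down-moves and 4 right-moves in some order.
With no other constraints that would be C(8,4) = 70 routes.
Split at c3 and multiply the segment counts (each segment already excludes blocked cells): a1→c3: 1; c3→e5: 6; product = 6.
That gives 6 routes.

6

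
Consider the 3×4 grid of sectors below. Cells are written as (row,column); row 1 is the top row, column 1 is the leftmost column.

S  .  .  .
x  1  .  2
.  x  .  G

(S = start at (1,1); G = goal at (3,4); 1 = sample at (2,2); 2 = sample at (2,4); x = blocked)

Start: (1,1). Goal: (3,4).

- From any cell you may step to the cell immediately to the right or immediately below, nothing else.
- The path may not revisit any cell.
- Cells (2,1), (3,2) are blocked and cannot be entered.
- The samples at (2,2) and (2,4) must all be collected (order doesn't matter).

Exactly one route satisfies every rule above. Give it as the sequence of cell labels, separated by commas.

Moves only go right or down, so the column and row indices never decrease.
Route from (1,1): right to (1,2), down to (2,2), 2× right (reaching (2,4)), down to (3,4) — 5 moves in all.
Check: all required cells visited.

(1,1), (1,2), (2,2), (2,3), (2,4), (3,4)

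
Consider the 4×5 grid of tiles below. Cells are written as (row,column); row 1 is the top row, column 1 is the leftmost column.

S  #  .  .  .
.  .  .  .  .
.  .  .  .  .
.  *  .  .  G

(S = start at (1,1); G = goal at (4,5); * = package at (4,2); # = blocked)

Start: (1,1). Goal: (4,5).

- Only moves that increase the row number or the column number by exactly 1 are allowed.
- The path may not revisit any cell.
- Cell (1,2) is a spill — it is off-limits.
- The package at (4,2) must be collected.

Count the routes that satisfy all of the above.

3

A right/down-only route from (1,1) to (4,5) makes exactly 3 down-moves and 4 right-moves in some order.
With no other constraints that would be C(7,3) = 35 routes.
Split at (4,2) and multiply the segment counts (each segment already excludes blocked cells): (1,1)→(4,2): 3; (4,2)→(4,5): 1; product = 3.
That gives 3 routes.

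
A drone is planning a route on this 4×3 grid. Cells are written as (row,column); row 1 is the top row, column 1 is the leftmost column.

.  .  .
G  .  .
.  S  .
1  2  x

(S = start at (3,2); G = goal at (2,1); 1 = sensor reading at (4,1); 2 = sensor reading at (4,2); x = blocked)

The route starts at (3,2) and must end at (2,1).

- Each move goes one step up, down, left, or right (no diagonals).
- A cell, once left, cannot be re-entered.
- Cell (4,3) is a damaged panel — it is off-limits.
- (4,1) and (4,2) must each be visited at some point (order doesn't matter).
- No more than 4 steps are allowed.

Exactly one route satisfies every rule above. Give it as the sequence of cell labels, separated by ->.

The budget equals the shortest possible length, so every move has to be on a shortest route through the required cells.
Route from (3,2): down to (4,2), left to (4,1), 2× up (reaching (2,1)) — 4 moves in all.
Check: all required cells visited; 4 ≤ 4 moves.

(3,2) -> (4,2) -> (4,1) -> (3,1) -> (2,1)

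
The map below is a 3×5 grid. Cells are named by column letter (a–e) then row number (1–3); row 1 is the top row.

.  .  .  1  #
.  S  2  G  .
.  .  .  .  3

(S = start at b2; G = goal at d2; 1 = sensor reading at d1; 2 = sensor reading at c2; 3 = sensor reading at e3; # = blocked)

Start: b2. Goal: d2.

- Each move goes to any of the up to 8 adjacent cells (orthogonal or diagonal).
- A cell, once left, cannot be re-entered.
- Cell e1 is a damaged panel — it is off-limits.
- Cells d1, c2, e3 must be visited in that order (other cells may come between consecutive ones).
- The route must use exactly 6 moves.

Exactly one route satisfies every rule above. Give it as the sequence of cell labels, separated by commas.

The waypoints must appear in the order d1, c2, e3, with no cell reused.
Route from b2: up-right to c1, right to d1, down-left to c2, down-right to d3, right to e3, up-left to d2 — 6 moves in all.
Check: order respected (1 at step 2, 2 at step 3, 3 at step 5); 6 moves as required.

b2, c1, d1, c2, d3, e3, d2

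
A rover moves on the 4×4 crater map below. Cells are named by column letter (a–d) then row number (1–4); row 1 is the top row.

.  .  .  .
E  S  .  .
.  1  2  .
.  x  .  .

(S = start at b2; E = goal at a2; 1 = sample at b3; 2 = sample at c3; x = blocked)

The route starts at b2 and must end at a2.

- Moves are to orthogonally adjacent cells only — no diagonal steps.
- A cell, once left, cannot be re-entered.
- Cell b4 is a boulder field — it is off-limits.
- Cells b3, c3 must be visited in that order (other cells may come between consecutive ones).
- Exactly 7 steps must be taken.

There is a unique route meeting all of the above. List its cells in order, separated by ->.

The waypoints must appear in the order b3, c3, with no cell reused.
Route from b2: down 1 to b3, right 1 to c3, up 2 to c1, left 2 to a1, down 1 to a2 — 7 moves in all.
Check: order respected (1 at step 1, 2 at step 2); 7 moves as required.

b2 -> b3 -> c3 -> c2 -> c1 -> b1 -> a1 -> a2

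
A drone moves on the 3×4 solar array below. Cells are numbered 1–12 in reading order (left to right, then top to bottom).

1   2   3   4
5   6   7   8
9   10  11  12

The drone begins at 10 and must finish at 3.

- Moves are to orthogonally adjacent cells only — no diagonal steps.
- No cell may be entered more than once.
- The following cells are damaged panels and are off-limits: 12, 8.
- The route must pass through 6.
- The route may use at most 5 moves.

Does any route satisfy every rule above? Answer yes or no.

One route that works: 10 → 6 → 2 → 3.

yes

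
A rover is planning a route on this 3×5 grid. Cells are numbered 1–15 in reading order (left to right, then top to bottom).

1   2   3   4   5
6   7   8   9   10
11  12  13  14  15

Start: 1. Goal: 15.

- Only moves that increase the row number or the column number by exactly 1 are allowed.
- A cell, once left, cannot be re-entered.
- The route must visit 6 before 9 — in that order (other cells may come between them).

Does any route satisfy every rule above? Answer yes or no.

yes

One route that works: 1 → 6 → 7 → 8 → 9 → 14 → 15.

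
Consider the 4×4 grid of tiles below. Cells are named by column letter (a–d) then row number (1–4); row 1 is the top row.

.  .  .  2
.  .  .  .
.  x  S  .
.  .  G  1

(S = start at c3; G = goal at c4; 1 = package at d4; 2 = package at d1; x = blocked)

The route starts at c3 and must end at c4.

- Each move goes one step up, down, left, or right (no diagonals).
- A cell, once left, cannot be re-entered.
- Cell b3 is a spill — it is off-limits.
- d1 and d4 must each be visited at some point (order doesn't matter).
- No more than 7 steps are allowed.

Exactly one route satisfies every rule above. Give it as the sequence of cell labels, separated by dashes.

The budget equals the shortest possible length, so every move has to be on a shortest route through the required cells.
Route from c3: up 2 to c1, right 1 to d1, down 3 to d4, left 1 to c4 — 7 moves in all.
Check: all required cells visited; 7 ≤ 7 moves.

c3 - c2 - c1 - d1 - d2 - d3 - d4 - c4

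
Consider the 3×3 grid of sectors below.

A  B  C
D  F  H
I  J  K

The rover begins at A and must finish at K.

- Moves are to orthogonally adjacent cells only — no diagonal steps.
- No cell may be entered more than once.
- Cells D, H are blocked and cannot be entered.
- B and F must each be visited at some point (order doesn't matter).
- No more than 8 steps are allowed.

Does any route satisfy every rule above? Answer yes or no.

yes

One route that works: A → B → F → J → K.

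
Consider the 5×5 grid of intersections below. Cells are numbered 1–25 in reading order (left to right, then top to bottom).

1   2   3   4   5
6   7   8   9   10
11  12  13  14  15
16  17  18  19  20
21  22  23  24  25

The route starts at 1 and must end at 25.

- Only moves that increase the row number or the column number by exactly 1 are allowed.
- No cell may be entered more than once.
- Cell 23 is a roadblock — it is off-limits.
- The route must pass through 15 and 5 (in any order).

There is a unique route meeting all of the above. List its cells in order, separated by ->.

1 -> 2 -> 3 -> 4 -> 5 -> 10 -> 15 -> 20 -> 25

Moves only go right or down, so the column and row indices never decrease.
Route from 1: right 4 to 5, down 4 to 25 — 8 moves in all.
Check: all required cells visited.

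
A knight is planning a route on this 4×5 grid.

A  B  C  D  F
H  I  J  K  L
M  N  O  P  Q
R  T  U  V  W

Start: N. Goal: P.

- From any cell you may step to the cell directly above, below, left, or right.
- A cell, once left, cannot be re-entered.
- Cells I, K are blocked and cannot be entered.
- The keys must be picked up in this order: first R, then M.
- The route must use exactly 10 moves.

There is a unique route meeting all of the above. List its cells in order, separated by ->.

N -> T -> R -> M -> H -> A -> B -> C -> J -> O -> P

The waypoints must appear in the order R, M, with no cell reused.
Route from N: down to T, left to R, 3× up (reaching A), 2× right (reaching C), 2× down (reaching O), right to P — 10 moves in all.
Check: order respected (R at step 2, M at step 3); 10 moves as required.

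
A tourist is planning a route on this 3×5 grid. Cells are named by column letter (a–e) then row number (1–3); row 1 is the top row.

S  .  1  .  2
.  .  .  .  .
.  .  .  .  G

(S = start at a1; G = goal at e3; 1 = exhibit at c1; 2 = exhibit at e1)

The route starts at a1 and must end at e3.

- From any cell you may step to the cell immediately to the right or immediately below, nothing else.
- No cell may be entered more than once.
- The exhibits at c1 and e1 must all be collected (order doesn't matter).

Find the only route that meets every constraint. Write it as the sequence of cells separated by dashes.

Moves only go right or down, so the column and row indices never decrease.
Route from a1: right 4 to e1, down 2 to e3 — 6 moves in all.
Check: all required cells visited.

a1 - b1 - c1 - d1 - e1 - e2 - e3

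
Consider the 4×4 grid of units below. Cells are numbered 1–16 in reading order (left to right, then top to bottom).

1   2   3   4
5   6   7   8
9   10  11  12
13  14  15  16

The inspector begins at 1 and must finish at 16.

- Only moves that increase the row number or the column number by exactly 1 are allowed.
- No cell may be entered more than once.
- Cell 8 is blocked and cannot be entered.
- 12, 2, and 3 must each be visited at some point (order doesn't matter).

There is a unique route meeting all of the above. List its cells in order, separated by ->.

Moves only go right or down, so the column and row indices never decrease.
Route from 1: 2× right (reaching 3), 2× down (reaching 11), right to 12, down to 16 — 6 moves in all.
Check: all required cells visited.

1 -> 2 -> 3 -> 7 -> 11 -> 12 -> 16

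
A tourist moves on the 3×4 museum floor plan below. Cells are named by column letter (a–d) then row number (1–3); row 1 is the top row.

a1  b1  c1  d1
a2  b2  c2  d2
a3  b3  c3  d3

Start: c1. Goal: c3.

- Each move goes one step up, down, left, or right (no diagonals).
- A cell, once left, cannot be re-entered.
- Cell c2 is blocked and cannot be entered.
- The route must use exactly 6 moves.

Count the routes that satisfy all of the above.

Need simple routes of exactly 6 moves from c1 to c3 (Manhattan distance 2, so 2 moves are spent on a detour and 2 undoing it).
Enumerating: c1 b1 b2 a2 a3 b3 c3 | c1 b1 a1 a2 a3 b3 c3 | c1 b1 a1 a2 b2 b3 c3.
That gives 3 routes.

3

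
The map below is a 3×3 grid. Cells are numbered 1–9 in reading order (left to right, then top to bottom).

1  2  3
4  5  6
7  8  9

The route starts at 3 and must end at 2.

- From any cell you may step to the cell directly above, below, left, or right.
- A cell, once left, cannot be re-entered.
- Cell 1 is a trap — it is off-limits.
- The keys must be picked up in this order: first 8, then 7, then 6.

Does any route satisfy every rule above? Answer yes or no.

Ignoring the required order, 1 revisit-free route from 3 to 2 passes through all of 8, 7, and 6; the waypoint orders that occur are 6 → 8 → 7 (1) — never 8 → 7 → 6.

no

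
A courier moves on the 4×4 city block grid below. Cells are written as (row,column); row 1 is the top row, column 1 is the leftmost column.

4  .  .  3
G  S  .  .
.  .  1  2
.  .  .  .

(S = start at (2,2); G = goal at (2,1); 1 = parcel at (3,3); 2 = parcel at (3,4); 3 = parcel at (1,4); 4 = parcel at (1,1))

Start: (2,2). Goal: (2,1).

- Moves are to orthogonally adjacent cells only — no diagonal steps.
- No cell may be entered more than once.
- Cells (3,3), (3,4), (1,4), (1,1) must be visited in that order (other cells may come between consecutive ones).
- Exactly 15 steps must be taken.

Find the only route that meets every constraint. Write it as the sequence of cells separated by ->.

The waypoints must appear in the order (3,3), (3,4), (1,4), (1,1), with no cell reused.
Route from (2,2): right 1 to (2,3), down 1 to (3,3), left 2 to (3,1), down 1 to (4,1), right 3 to (4,4), up 3 to (1,4), left 3 to (1,1), down 1 to (2,1) — 15 moves in all.
Check: order respected (1 at step 2, 2 at step 9, 3 at step 11, 4 at step 14); 15 moves as required.

(2,2) -> (2,3) -> (3,3) -> (3,2) -> (3,1) -> (4,1) -> (4,2) -> (4,3) -> (4,4) -> (3,4) -> (2,4) -> (1,4) -> (1,3) -> (1,2) -> (1,1) -> (2,1)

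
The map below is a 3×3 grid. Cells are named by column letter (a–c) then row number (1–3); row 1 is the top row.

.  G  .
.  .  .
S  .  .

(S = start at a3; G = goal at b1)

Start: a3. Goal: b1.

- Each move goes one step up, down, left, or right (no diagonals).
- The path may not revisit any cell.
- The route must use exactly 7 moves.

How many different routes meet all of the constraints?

2

Need simple routes of exactly 7 moves from a3 to b1 (Manhattan distance 3, so 2 moves are spent on a detour and 2 undoing it).
Enumerating: a3 a2 b2 b3 c3 c2 c1 b1 | a3 b3 c3 c2 b2 a2 a1 b1.
That gives 2 routes.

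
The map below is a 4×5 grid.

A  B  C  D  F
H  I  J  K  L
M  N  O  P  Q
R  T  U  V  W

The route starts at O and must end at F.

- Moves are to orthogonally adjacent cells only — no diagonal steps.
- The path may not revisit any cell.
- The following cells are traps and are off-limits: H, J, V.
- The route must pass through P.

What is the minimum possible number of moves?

4

Any route passes through P somewhere between O and F. Summing Manhattan distances along the two legs (O → P → F) gives a lower bound of 1 + 3 = 4 moves.
A route of 4 moves achieves this: O → P → K → D → F.
Since 4 matches the lower bound, it is optimal.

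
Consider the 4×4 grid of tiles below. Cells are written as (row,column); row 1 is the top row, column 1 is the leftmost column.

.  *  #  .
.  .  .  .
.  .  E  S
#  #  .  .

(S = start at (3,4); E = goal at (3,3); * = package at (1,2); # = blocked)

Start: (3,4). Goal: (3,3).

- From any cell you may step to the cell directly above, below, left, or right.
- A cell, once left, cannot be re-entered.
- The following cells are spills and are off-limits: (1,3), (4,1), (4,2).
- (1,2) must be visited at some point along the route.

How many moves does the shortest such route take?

9

Any route passes through (1,2) somewhere between (3,4) and (3,3). Summing Manhattan distances along the two legs ((3,4) → (1,2) → (3,3)) gives a lower bound of 4 + 3 = 7 moves.
The shortest route satisfying every rule uses 9 moves: (3,4) → (2,4) → (2,3) → (2,2) → (1,2) → (1,1) → (2,1) → (3,1) → (3,2) → (3,3).
The no-revisit rule (legs can't share cells) pushes the minimum above the 7-move bound; an exhaustive check rules out every length from 7 to 8, leaving 9 as the minimum.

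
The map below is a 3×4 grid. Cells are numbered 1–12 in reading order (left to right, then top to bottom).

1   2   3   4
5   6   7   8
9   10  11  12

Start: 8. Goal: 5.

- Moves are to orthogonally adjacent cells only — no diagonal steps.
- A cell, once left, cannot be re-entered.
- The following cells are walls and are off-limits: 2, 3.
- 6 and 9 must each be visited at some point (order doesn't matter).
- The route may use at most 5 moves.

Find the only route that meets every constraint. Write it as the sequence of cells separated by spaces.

8 7 6 10 9 5

The budget equals the shortest possible length, so every move has to be on a shortest route through the required cells.
Route from 8: 2× left (reaching 6), down to 10, left to 9, up to 5 — 5 moves in all.
Check: all required cells visited; 5 ≤ 5 moves.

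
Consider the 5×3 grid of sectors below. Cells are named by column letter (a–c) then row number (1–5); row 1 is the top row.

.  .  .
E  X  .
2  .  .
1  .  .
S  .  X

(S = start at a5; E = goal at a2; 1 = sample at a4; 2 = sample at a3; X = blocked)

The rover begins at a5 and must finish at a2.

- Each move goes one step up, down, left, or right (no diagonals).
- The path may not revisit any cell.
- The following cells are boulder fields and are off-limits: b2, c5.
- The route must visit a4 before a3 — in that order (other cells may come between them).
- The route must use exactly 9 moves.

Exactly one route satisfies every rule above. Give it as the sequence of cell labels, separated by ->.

a5 -> a4 -> a3 -> b3 -> c3 -> c2 -> c1 -> b1 -> a1 -> a2

The waypoints must appear in the order a4, a3, with no cell reused.
Route from a5: up 2 to a3, right 2 to c3, up 2 to c1, left 2 to a1, down 1 to a2 — 9 moves in all.
Check: order respected (1 at step 1, 2 at step 2); 9 moves as required.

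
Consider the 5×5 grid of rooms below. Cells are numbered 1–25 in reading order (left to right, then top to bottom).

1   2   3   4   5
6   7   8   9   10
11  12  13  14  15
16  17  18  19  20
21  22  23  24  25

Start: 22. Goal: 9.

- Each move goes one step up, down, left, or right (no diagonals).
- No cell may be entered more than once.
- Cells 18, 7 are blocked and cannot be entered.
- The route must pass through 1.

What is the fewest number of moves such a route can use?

Any route passes through 1 somewhere between 22 and 9. Summing Manhattan distances along the two legs (22 → 1 → 9) gives a lower bound of 5 + 4 = 9 moves.
A route of 9 moves achieves this: 22 → 17 → 12 → 11 → 6 → 1 → 2 → 3 → 8 → 9.
Since 9 matches the lower bound, it is optimal.

9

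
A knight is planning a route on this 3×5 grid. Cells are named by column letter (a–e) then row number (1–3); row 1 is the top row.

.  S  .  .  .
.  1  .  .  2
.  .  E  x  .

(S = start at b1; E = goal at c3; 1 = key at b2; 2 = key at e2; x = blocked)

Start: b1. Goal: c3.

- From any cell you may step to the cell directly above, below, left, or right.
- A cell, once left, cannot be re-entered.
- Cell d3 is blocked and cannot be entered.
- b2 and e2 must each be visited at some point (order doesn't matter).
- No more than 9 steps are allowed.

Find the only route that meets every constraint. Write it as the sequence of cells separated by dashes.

Any route must reach b2 and e2 and still end at c3 within 9 moves, so the order of the required stops is forced.
Route from b1: 3× right (reaching e1), down to e2, 3× left (reaching b2), down to b3, right to c3 — 9 moves in all.
Check: all required cells visited; 9 ≤ 9 moves.

b1 - c1 - d1 - e1 - e2 - d2 - c2 - b2 - b3 - c3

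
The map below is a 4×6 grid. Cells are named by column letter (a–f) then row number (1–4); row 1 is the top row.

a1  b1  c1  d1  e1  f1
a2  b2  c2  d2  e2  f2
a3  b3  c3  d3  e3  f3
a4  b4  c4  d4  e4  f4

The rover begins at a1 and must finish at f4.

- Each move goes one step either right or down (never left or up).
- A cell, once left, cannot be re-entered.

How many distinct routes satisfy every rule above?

A right/down-only route from a1 to f4 makes exactly 3 down-moves and 5 right-moves in some order.
With no other constraints that would be C(8,3) = 56 routes.
That gives 56 routes.

56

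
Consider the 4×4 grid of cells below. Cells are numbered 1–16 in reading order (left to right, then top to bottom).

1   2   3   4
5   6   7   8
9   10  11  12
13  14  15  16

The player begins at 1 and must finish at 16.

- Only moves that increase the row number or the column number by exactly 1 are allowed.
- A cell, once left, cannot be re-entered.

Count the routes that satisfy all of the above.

A right/down-only route from 1 to 16 makes exactly 3 down-moves and 3 right-moves in some order.
With no other constraints that would be C(6,3) = 20 routes.
That gives 20 routes.

20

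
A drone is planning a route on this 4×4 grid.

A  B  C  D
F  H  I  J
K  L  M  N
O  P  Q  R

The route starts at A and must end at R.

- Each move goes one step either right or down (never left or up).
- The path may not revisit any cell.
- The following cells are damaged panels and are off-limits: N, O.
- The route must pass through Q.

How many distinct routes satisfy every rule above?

9

A right/down-only route from A to R makes exactly 3 down-moves and 3 right-moves in some order.
With no other constraints that would be C(6,3) = 20 routes.
Split at Q and multiply the segment counts (each segment already excludes blocked cells): A→Q: 9; Q→R: 1; product = 9.
That gives 9 routes.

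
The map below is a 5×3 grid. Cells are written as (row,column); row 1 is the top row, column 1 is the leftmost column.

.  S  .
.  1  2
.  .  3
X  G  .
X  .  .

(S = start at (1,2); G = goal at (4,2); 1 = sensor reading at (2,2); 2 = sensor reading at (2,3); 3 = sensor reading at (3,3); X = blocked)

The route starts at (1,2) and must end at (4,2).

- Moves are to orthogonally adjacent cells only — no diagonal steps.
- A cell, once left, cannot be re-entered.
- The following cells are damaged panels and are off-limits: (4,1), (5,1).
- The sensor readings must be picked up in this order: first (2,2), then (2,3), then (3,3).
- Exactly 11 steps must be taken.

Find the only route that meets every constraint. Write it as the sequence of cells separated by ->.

(1,2) -> (1,1) -> (2,1) -> (3,1) -> (3,2) -> (2,2) -> (2,3) -> (3,3) -> (4,3) -> (5,3) -> (5,2) -> (4,2)

The waypoints must appear in the order (2,2), (2,3), (3,3), with no cell reused.
Route from (1,2): left 1 to (1,1), down 2 to (3,1), right 1 to (3,2), up 1 to (2,2), right 1 to (2,3), down 3 to (5,3), left 1 to (5,2), up 1 to (4,2) — 11 moves in all.
Check: order respected (1 at step 5, 2 at step 6, 3 at step 7); 11 moves as required.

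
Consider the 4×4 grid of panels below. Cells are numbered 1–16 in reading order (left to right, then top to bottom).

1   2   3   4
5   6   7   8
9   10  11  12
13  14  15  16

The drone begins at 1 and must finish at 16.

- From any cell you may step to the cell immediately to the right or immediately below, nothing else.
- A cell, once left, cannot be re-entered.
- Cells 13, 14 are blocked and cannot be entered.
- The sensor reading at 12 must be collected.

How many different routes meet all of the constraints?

10

A right/down-only route from 1 to 16 makes exactly 3 down-moves and 3 right-moves in some order.
With no other constraints that would be C(6,3) = 20 routes.
Split at 12 and multiply the segment counts (each segment already excludes blocked cells): 1→12: 10; 12→16: 1; product = 10.
That gives 10 routes.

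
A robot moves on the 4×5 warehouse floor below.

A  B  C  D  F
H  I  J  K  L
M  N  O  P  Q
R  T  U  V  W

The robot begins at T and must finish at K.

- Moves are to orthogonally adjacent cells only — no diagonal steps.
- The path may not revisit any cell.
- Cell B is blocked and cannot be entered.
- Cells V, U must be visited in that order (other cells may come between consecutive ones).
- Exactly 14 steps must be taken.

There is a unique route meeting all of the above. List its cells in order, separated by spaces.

The waypoints must appear in the order V, U, with no cell reused.
Route from T: 2× up (reaching I), right to J, up to C, 2× right (reaching F), 3× down (reaching W), 2× left (reaching U), up to O, right to P, up to K — 14 moves in all.
Check: order respected (V at step 10, U at step 11); 14 moves as required.

T N I J C D F L Q W V U O P K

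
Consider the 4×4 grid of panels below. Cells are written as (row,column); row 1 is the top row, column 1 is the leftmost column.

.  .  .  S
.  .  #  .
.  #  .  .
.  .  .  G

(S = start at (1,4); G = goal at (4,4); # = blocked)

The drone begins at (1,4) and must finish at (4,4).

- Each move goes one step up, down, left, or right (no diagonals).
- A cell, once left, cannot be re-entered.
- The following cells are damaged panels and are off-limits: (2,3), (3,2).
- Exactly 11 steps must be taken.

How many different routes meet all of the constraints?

2

Need simple routes of exactly 11 moves from (1,4) to (4,4) (Manhattan distance 3, so 4 moves are spent on a detour and 4 undoing it).
Enumerating: (1,4) (1,3) (1,2) (2,2) (2,1) (3,1) (4,1) (4,2) (4,3) (3,3) (3,4) (4,4) | (1,4) (1,3) (1,2) (1,1) (2,1) (3,1) (4,1) (4,2) (4,3) (3,3) (3,4) (4,4).
That gives 2 routes.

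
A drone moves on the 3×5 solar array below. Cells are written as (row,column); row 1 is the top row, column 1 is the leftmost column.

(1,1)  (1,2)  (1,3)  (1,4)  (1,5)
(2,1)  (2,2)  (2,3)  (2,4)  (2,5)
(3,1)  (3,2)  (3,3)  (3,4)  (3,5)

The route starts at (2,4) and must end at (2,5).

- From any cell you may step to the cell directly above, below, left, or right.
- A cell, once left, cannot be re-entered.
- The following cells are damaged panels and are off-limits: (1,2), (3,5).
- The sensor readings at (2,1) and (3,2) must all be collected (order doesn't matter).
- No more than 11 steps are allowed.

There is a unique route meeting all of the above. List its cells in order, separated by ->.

The 11-move cap with required stops at (2,1), (3,2) leaves no slack for detours.
Route from (2,4): down 1 to (3,4), left 3 to (3,1), up 1 to (2,1), right 2 to (2,3), up 1 to (1,3), right 2 to (1,5), down 1 to (2,5) — 11 moves in all.
Check: all required cells visited; 11 ≤ 11 moves.

(2,4) -> (3,4) -> (3,3) -> (3,2) -> (3,1) -> (2,1) -> (2,2) -> (2,3) -> (1,3) -> (1,4) -> (1,5) -> (2,5)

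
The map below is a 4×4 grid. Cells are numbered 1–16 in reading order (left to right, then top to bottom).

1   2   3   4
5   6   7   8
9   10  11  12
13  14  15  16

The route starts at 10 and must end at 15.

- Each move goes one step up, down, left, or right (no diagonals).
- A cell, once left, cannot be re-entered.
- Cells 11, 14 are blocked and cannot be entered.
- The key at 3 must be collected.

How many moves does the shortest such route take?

Any route passes through 3 somewhere between 10 and 15. Summing Manhattan distances along the two legs (10 → 3 → 15) gives a lower bound of 3 + 3 = 6 moves.
That bound ignores the blocked cells. Measuring each leg by the fewest moves that actually steer around them (10→3: 3; 3→15: 5) raises the lower bound to 8.
A route of 8 moves exists: 10 → 6 → 2 → 3 → 7 → 8 → 12 → 16 → 15.
Since 8 matches that lower bound, it is optimal.

8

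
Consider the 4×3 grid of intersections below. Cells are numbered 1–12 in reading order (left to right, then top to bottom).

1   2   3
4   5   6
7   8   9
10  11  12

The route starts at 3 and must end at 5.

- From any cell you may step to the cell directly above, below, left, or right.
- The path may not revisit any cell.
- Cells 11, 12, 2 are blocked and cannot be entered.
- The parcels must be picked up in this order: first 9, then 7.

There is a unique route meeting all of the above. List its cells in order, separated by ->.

3 -> 6 -> 9 -> 8 -> 7 -> 4 -> 5

The waypoints must appear in the order 9, 7, with no cell reused.
Route from 3: down 2 to 9, left 2 to 7, up 1 to 4, right 1 to 5 — 6 moves in all.
Check: order respected (9 at step 2, 7 at step 4).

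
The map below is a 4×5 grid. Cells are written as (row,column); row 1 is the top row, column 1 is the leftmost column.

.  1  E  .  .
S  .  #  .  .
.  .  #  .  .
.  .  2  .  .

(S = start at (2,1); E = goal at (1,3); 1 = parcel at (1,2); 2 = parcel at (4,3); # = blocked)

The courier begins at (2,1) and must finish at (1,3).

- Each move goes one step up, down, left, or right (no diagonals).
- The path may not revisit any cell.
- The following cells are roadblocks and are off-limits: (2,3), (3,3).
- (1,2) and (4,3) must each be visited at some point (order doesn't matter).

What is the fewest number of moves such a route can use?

11

Any route passes through (1,2) and (4,3) in some order between (2,1) and (1,3). Summing Manhattan distances along each leg and taking the cheapest ordering ((2,1) → (1,2) → (4,3) → (1,3)) gives a lower bound of 2 + 4 + 3 = 9 moves.
The shortest route satisfying every rule uses 11 moves: (2,1) → (1,1) → (1,2) → (2,2) → (3,2) → (4,2) → (4,3) → (4,4) → (3,4) → (2,4) → (1,4) → (1,3).
The no-revisit rule (legs can't share cells) pushes the minimum above the 9-move bound; an exhaustive check rules out every length from 9 to 10, leaving 11 as the minimum.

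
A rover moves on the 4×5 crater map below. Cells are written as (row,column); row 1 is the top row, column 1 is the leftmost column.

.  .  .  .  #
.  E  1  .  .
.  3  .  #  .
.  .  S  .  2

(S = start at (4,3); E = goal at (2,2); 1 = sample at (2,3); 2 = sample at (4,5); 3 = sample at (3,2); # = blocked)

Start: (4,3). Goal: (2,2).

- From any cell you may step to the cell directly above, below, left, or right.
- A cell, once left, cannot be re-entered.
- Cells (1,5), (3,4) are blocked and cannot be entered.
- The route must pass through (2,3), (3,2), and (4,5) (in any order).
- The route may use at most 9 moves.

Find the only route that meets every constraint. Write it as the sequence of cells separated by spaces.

(4,3) (4,4) (4,5) (3,5) (2,5) (2,4) (2,3) (3,3) (3,2) (2,2)

The 9-move cap with required stops at (2,3), (3,2), (4,5) leaves no slack for detours.
Route from (4,3): 2× right (reaching (4,5)), 2× up (reaching (2,5)), 2× left (reaching (2,3)), down to (3,3), left to (3,2), up to (2,2) — 9 moves in all.
Check: all required cells visited; 9 ≤ 9 moves.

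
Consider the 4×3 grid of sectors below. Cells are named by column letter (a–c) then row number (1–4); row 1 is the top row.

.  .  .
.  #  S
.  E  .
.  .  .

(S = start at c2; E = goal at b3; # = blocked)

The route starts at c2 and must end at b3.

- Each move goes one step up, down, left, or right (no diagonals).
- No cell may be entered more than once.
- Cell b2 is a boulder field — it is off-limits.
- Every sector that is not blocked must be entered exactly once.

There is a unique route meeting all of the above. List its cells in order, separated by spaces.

Need to visit all 11 open cells exactly once, starting at c2 and ending at b3.
Route from c2: up 1 to c1, left 2 to a1, down 3 to a4, right 2 to c4, up 1 to c3, left 1 to b3 — 10 moves in all.
Check: all 11 open cells covered.

c2 c1 b1 a1 a2 a3 a4 b4 c4 c3 b3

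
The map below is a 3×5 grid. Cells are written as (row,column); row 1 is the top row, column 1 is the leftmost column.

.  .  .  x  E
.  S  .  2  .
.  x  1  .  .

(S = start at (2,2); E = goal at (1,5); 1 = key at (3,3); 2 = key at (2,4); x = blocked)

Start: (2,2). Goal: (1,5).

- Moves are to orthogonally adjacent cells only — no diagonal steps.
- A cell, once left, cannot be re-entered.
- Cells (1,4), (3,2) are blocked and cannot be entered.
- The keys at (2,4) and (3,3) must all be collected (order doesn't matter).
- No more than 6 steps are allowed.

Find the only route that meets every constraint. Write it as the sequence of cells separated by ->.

Any route must reach (2,4) and (3,3) and still end at (1,5) within 6 moves, so the order of the required stops is forced.
Route from (2,2): right 1 to (2,3), down 1 to (3,3), right 1 to (3,4), up 1 to (2,4), right 1 to (2,5), up 1 to (1,5) — 6 moves in all.
Check: all required cells visited; 6 ≤ 6 moves.

(2,2) -> (2,3) -> (3,3) -> (3,4) -> (2,4) -> (2,5) -> (1,5)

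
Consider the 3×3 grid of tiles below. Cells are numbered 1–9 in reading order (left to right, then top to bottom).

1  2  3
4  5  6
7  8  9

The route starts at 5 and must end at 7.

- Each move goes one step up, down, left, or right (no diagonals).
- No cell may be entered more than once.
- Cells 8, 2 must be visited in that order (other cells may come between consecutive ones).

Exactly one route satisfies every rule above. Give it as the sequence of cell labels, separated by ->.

5 -> 8 -> 9 -> 6 -> 3 -> 2 -> 1 -> 4 -> 7

The waypoints must appear in the order 8, 2, with no cell reused.
Route from 5: down 1 to 8, right 1 to 9, up 2 to 3, left 2 to 1, down 2 to 7 — 8 moves in all.
Check: order respected (8 at step 1, 2 at step 5).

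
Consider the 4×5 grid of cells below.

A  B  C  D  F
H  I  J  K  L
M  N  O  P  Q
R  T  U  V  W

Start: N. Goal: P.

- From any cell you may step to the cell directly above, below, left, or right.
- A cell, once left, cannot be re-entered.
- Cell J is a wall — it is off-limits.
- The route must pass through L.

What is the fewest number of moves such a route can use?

Any route passes through L somewhere between N and P. Summing Manhattan distances along the two legs (N → L → P) gives a lower bound of 4 + 2 = 6 moves.
The shortest route satisfying every rule uses 8 moves: N → I → B → C → D → K → L → Q → P.
The bound of 6 isn't tight here; checking systematically, no route of length 6 through 7 satisfies every constraint, so 8 is the minimum.

8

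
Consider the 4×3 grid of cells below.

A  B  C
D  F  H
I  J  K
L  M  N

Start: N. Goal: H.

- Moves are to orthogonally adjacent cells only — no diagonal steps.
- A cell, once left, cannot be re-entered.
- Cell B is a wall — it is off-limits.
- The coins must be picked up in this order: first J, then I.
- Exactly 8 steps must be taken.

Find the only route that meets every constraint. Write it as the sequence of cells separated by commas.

The waypoints must appear in the order J, I, with no cell reused.
Route from N: up to K, left to J, down to M, left to L, 2× up (reaching D), 2× right (reaching H) — 8 moves in all.
Check: order respected (J at step 2, I at step 5); 8 moves as required.

N, K, J, M, L, I, D, F, H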